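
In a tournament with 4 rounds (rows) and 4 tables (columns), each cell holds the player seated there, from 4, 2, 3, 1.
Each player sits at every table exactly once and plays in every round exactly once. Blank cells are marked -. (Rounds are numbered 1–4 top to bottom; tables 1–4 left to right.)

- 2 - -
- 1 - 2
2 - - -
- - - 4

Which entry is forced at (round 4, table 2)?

Round 4 already has {4} and table 2 already has {2, 1}, so round 4, table 2 must be 3.

3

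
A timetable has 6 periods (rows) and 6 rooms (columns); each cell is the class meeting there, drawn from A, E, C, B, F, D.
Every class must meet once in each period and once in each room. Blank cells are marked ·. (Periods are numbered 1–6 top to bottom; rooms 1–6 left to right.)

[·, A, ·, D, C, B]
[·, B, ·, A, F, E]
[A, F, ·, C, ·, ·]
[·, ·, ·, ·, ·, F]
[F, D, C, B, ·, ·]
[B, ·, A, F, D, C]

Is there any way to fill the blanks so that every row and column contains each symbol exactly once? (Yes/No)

No period or room among the givens repeats a symbol, and propagating forced cells runs into no contradiction.
One valid completion exists (for instance, E A F D C B / C B D A F E / A F E C B D / D C B E A F / F D C B E A / B E A F D C).

Yes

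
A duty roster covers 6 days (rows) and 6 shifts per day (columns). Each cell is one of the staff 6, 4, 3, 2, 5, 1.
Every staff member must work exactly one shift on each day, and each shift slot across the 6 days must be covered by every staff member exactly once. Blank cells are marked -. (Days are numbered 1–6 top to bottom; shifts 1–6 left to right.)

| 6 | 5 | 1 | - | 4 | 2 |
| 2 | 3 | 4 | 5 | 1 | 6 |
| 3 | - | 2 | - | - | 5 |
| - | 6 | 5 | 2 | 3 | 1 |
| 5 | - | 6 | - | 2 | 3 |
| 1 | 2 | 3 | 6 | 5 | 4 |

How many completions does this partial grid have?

Day 1, shift 4: eliminating its day and shift leaves {3}.
Day 3, shift 2: eliminating its day and shift leaves {4, 1}.
Day 3, shift 4: eliminating its day and shift leaves {4, 1}.
Day 3, shift 5: eliminating its day and shift leaves {6}.
Day 4, shift 1: eliminating its day and shift leaves {4}.
Day 5, shift 2: eliminating its day and shift leaves {4, 1}.
Day 5, shift 4: eliminating its day and shift leaves {4, 1}.
Enumerating the assignments across these blanks that avoid any day or shift repeat gives 2 completions.

2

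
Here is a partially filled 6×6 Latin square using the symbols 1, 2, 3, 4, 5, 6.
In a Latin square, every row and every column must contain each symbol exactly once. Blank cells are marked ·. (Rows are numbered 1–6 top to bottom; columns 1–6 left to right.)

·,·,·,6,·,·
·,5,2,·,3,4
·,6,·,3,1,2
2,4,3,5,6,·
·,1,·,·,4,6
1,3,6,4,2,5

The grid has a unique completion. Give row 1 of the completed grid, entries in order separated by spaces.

Row 1, column 2: row 1 has {6} and column 2 has {1, 3, 4, 5, 6}, leaving only 2.
Row 1, column 5: row 1 has {2, 6} and column 5 has {1, 2, 3, 4, 6}, leaving only 5.
Row 2, column 1: row 2 has {2, 3, 4, 5} and column 1 has {1, 2}, leaving only 6.
Row 2, column 4: row 2 has {2, 3, 4, 5, 6} and column 4 has {3, 4, 5, 6}, leaving only 1.
Row 4, column 6: row 4 has {2, 3, 4, 5, 6} and column 6 has {2, 4, 5, 6}, leaving only 1.
Row 1, column 6: row 1 has {2, 5, 6} and column 6 has {1, 2, 4, 5, 6}, leaving only 3.
Row 1, column 1: row 1 has {2, 3, 5, 6} and column 1 has {1, 2, 6}, leaving only 4.
Row 1, column 3: row 1 has {2, 3, 4, 5, 6} and column 3 has {2, 3, 6}, leaving only 1.
So row 1 reads: 4 2 1 6 5 3.

4 2 1 6 5 3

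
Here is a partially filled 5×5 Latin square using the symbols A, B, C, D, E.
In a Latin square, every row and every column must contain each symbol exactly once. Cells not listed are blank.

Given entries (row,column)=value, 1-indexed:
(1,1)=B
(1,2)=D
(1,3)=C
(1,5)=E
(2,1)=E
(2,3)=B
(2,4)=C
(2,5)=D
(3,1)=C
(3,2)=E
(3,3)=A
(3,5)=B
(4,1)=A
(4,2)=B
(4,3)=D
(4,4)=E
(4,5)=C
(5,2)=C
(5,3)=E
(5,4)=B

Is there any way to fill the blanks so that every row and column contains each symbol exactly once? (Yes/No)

No row or column among the givens repeats a symbol, and propagating forced cells runs into no contradiction.
One valid completion exists (for instance, B D C A E / E A B C D / C E A D B / A B D E C / D C E B A).

Yes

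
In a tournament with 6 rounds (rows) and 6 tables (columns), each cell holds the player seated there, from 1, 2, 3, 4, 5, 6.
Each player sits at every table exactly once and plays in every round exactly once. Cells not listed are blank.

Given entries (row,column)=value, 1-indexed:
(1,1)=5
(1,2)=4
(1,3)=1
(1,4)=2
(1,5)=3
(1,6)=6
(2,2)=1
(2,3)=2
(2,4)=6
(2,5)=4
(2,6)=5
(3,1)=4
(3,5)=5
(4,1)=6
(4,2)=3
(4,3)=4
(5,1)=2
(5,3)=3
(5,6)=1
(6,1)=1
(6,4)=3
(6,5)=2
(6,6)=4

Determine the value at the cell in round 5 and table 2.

Round 2, table 1: round 2 has {1, 2, 4, 5, 6} and table 1 has {1, 2, 4, 5, 6}, leaving only 3.
Round 3, table 3: round 3 has {4, 5} and table 3 has {1, 2, 3, 4}, leaving only 6.
Round 3, table 2: round 3 has {4, 5, 6} and table 2 has {1, 3, 4}, leaving only 2.
Round 3, table 4: round 3 has {2, 4, 5, 6} and table 4 has {2, 3, 6}, leaving only 1.
Round 3, table 6: round 3 has {1, 2, 4, 5, 6} and table 6 has {1, 4, 5, 6}, leaving only 3.
Round 4, table 4: round 4 has {3, 4, 6} and table 4 has {1, 2, 3, 6}, leaving only 5.
Round 4, table 5: round 4 has {3, 4, 5, 6} and table 5 has {2, 3, 4, 5}, leaving only 1.
Round 4, table 6: round 4 has {1, 3, 4, 5, 6} and table 6 has {1, 3, 4, 5, 6}, leaving only 2.
Round 5, table 4: round 5 has {1, 2, 3} and table 4 has {1, 2, 3, 5, 6}, leaving only 4.
Round 5, table 5: round 5 has {1, 2, 3, 4} and table 5 has {1, 2, 3, 4, 5}, leaving only 6.
Round 5 already has {1, 2, 3, 4, 6} and table 2 already has {1, 2, 3, 4}, so round 5, table 2 must be 5.

5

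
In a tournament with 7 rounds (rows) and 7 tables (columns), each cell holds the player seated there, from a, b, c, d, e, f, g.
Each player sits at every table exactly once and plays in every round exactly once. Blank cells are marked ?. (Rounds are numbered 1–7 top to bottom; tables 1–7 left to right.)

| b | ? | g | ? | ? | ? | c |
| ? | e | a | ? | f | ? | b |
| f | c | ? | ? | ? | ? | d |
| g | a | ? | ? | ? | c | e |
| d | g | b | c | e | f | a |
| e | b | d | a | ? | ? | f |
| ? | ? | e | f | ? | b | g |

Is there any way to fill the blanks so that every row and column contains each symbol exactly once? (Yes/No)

Round 3, table 3: round 3 together with table 3 already contain {a, b, c, d, e, f, g} — every symbol — so nothing can go there. The grid has no valid completion.

No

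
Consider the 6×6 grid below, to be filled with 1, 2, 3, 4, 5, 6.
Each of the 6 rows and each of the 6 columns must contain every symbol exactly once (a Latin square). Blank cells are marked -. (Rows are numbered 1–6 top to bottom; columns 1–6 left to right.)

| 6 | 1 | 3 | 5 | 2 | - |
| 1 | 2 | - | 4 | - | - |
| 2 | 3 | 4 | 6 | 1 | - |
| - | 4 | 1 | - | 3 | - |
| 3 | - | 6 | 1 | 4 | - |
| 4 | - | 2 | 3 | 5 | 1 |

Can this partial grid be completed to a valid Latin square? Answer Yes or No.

Yes

No row or column among the givens repeats a symbol, and propagating forced cells runs into no contradiction.
One valid completion exists (for instance, 6 1 3 5 2 4 / 1 2 5 4 6 3 / 2 3 4 6 1 5 / 5 4 1 2 3 6 / 3 5 6 1 4 2 / 4 6 2 3 5 1).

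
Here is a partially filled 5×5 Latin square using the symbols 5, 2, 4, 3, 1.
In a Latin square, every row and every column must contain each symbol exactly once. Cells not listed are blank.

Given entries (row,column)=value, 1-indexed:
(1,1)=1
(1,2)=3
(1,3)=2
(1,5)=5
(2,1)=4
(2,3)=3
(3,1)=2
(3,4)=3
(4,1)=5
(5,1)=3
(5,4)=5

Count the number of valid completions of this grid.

Row 1, column 4: eliminating its row and column leaves {4}.
Row 2, column 2: eliminating its row and column leaves {5, 2, 1}.
Row 2, column 4: eliminating its row and column leaves {2, 1}.
Row 2, column 5: eliminating its row and column leaves {2, 1}.
Row 3, column 2: eliminating its row and column leaves {5, 4, 1}.
Row 3, column 3: eliminating its row and column leaves {5, 4, 1}.
Row 3, column 5: eliminating its row and column leaves {4, 1}.
Row 4, column 2: eliminating its row and column leaves {2, 4, 1}.
Row 4, column 3: eliminating its row and column leaves {4, 1}.
Row 4, column 4: eliminating its row and column leaves {2, 4, 1}.
Row 4, column 5: eliminating its row and column leaves {2, 4, 3, 1}.
Row 5, column 2: eliminating its row and column leaves {2, 4, 1}.
Row 5, column 3: eliminating its row and column leaves {4, 1}.
Row 5, column 5: eliminating its row and column leaves {2, 4, 1}.
Enumerating the assignments across these blanks that avoid any row or column repeat gives 3 completions.

3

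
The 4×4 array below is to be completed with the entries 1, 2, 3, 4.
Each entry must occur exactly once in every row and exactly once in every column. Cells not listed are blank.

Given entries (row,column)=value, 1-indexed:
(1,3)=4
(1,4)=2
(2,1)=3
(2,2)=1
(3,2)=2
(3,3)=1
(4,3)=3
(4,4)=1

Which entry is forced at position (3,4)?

3

Row 1, column 1: row 1 has {2, 4} and column 1 has {3}, leaving only 1.
Row 1, column 2: row 1 has {1, 2, 4} and column 2 has {1, 2}, leaving only 3.
Row 2, column 3: row 2 has {1, 3} and column 3 has {1, 3, 4}, leaving only 2.
Row 2, column 4: row 2 has {1, 2, 3} and column 4 has {1, 2}, leaving only 4.
Row 3 already has {1, 2} and column 4 already has {1, 2, 4}, so row 3, column 4 must be 3.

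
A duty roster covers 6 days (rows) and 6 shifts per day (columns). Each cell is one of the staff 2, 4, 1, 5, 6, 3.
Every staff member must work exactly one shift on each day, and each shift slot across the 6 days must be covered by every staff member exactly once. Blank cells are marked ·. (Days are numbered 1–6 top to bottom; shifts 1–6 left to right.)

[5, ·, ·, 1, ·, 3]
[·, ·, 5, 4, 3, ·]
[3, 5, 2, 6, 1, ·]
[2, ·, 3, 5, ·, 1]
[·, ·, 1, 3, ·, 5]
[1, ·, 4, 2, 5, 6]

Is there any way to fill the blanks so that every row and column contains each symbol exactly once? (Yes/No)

No day or shift among the givens repeats a symbol, and propagating forced cells runs into no contradiction.
One valid completion exists (for instance, 5 2 6 1 4 3 / 6 1 5 4 3 2 / 3 5 2 6 1 4 / 2 4 3 5 6 1 / 4 6 1 3 2 5 / 1 3 4 2 5 6).

Yes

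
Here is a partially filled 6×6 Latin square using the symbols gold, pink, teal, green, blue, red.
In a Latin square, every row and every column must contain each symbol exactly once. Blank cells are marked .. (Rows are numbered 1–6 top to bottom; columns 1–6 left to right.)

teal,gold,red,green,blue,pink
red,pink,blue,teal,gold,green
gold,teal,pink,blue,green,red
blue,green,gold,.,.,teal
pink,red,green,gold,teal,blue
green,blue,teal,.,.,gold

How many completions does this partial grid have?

Row 4, column 4: eliminating its row and column leaves {pink, red}.
Row 4, column 5: eliminating its row and column leaves {pink, red}.
Row 6, column 4: eliminating its row and column leaves {pink, red}.
Row 6, column 5: eliminating its row and column leaves {pink, red}.
Enumerating the assignments across these blanks that avoid any row or column repeat gives 2 completions.

2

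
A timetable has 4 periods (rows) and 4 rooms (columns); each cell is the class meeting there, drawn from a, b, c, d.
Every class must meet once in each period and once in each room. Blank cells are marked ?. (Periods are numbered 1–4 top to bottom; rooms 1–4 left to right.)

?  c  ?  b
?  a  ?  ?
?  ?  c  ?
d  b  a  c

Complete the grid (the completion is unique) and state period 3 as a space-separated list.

Period 3, room 2: period 3 has {c} and room 2 has {a, b, c}, leaving only d.
Period 3, room 4: period 3 has {c, d} and room 4 has {b, c}, leaving only a.
Period 3, room 1: period 3 has {a, c, d} and room 1 has {d}, leaving only b.
So period 3 reads: b d c a.

b d c a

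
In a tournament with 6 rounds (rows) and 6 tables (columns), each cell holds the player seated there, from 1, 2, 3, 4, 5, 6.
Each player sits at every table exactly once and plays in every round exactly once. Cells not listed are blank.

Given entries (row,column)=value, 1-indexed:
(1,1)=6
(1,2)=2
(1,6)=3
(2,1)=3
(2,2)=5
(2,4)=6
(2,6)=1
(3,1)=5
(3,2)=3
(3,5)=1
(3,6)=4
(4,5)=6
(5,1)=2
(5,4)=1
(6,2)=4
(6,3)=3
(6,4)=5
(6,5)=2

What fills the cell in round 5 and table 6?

Round 1, table 4: round 1 has {2, 3, 6} and table 4 has {1, 5, 6}, leaving only 4.
Round 1, table 5: round 1 has {2, 3, 4, 6} and table 5 has {1, 2, 6}, leaving only 5.
Round 1, table 3: round 1 has {2, 3, 4, 5, 6} and table 3 has {3}, leaving only 1.
Round 2, table 5: round 2 has {1, 3, 5, 6} and table 5 has {1, 2, 5, 6}, leaving only 4.
Round 2, table 3: round 2 has {1, 3, 4, 5, 6} and table 3 has {1, 3}, leaving only 2.
Round 3, table 3: round 3 has {1, 3, 4, 5} and table 3 has {1, 2, 3}, leaving only 6.
Round 3, table 4: round 3 has {1, 3, 4, 5, 6} and table 4 has {1, 4, 5, 6}, leaving only 2.
Round 4, table 2: round 4 has {6} and table 2 has {2, 3, 4, 5}, leaving only 1.
Round 4, table 1: round 4 has {1, 6} and table 1 has {2, 3, 5, 6}, leaving only 4.
Round 4, table 3: round 4 has {1, 4, 6} and table 3 has {1, 2, 3, 6}, leaving only 5.
Round 4, table 4: round 4 has {1, 4, 5, 6} and table 4 has {1, 2, 4, 5, 6}, leaving only 3.
Round 4, table 6: round 4 has {1, 3, 4, 5, 6} and table 6 has {1, 3, 4}, leaving only 2.
Round 5, table 2: round 5 has {1, 2} and table 2 has {1, 2, 3, 4, 5}, leaving only 6.
Round 5 already has {1, 2, 6} and table 6 already has {1, 2, 3, 4}, so round 5, table 6 must be 5.

5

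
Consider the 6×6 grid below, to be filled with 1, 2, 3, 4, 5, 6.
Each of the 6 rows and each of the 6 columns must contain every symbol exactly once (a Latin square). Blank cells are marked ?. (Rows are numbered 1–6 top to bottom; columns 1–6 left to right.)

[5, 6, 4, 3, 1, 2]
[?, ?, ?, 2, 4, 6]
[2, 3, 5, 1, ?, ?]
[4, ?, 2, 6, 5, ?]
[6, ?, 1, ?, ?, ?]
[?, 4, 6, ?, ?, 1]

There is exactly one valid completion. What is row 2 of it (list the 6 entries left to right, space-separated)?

Row 2, column 3: row 2 has {2, 4, 6} and column 3 has {1, 2, 4, 5, 6}, leaving only 3.
Row 2, column 1: row 2 has {2, 3, 4, 6} and column 1 has {2, 4, 5, 6}, leaving only 1.
Row 2, column 2: row 2 has {1, 2, 3, 4, 6} and column 2 has {3, 4, 6}, leaving only 5.
So row 2 reads: 1 5 3 2 4 6.

1 5 3 2 4 6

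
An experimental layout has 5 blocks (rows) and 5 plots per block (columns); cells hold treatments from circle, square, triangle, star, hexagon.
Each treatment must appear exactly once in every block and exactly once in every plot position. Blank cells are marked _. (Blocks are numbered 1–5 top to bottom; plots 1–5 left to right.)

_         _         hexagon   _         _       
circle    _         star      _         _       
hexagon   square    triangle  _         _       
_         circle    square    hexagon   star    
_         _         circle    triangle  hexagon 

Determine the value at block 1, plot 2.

Block 2, plot 4: block 2 has {circle, star} and plot 4 has {triangle, hexagon}, leaving only square.
Block 2, plot 5: block 2 has {circle, square, star} and plot 5 has {star, hexagon}, leaving only triangle.
Block 2, plot 2: block 2 has {circle, square, triangle, star} and plot 2 has {circle, square}, leaving only hexagon.
Block 3, plot 5: block 3 has {square, triangle, hexagon} and plot 5 has {triangle, star, hexagon}, leaving only circle.
Block 1, plot 5: block 1 has {hexagon} and plot 5 has {circle, triangle, star, hexagon}, leaving only square.
Block 3, plot 4: block 3 has {circle, square, triangle, hexagon} and plot 4 has {square, triangle, hexagon}, leaving only star.
Block 1, plot 4: block 1 has {square, hexagon} and plot 4 has {square, triangle, star, hexagon}, leaving only circle.
Block 4, plot 1: block 4 has {circle, square, star, hexagon} and plot 1 has {circle, hexagon}, leaving only triangle.
Block 1, plot 1: block 1 has {circle, square, hexagon} and plot 1 has {circle, triangle, hexagon}, leaving only star.
Block 1 already has {circle, square, star, hexagon} and plot 2 already has {circle, square, hexagon}, so block 1, plot 2 must be triangle.

triangle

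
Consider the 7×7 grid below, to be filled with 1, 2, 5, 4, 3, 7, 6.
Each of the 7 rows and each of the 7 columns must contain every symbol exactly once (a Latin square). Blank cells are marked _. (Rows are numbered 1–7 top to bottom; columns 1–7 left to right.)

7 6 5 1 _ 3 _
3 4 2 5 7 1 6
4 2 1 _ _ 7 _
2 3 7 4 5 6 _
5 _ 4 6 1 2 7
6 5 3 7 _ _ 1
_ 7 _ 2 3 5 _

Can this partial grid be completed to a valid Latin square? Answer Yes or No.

No

Row 4, column 7: row 4 together with column 7 already contain {1, 2, 5, 4, 3, 7, 6} — every symbol — so nothing can go there. The grid has no valid completion.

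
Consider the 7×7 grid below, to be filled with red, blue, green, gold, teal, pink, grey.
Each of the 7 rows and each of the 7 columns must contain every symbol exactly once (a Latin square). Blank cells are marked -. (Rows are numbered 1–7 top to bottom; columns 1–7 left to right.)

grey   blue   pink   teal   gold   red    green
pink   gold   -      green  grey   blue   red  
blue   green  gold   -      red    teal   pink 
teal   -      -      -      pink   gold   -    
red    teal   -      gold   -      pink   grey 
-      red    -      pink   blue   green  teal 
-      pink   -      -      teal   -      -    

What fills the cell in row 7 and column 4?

Row 2, column 3: row 2 has {red, blue, green, gold, pink, grey} and column 3 has {gold, pink}, leaving only teal.
Row 3, column 4: row 3 has {red, blue, green, gold, teal, pink} and column 4 has {green, gold, teal, pink}, leaving only grey.
Row 4, column 2: row 4 has {gold, teal, pink} and column 2 has {red, blue, green, gold, teal, pink}, leaving only grey.
Row 4, column 7: row 4 has {gold, teal, pink, grey} and column 7 has {red, green, teal, pink, grey}, leaving only blue.
Row 4, column 4: row 4 has {blue, gold, teal, pink, grey} and column 4 has {green, gold, teal, pink, grey}, leaving only red.
Row 7 already has {teal, pink} and column 4 already has {red, green, gold, teal, pink, grey}, so row 7, column 4 must be blue.

blue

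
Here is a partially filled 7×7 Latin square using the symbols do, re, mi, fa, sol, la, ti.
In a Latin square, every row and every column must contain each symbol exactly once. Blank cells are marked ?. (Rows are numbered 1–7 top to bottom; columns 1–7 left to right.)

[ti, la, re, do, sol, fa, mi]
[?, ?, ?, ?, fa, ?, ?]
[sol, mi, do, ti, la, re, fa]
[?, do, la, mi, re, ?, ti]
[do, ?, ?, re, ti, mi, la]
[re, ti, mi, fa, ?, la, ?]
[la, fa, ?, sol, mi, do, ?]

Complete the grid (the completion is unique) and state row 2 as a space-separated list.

Row 2, column 1: row 2 has {fa} and column 1 has {do, re, sol, la, ti}, leaving only mi.
Row 2, column 4: row 2 has {mi, fa} and column 4 has {do, re, mi, fa, sol, ti}, leaving only la.
Row 4, column 1: row 4 has {do, re, mi, la, ti} and column 1 has {do, re, mi, sol, la, ti}, leaving only fa.
Row 4, column 6: row 4 has {do, re, mi, fa, la, ti} and column 6 has {do, re, mi, fa, la}, leaving only sol.
Row 2, column 6: row 2 has {mi, fa, la} and column 6 has {do, re, mi, fa, sol, la}, leaving only ti.
Row 2, column 3: row 2 has {mi, fa, la, ti} and column 3 has {do, re, mi, la}, leaving only sol.
Row 2, column 2: row 2 has {mi, fa, sol, la, ti} and column 2 has {do, mi, fa, la, ti}, leaving only re.
Row 2, column 7: row 2 has {re, mi, fa, sol, la, ti} and column 7 has {mi, fa, la, ti}, leaving only do.
So row 2 reads: mi re sol la fa ti do.

mi re sol la fa ti do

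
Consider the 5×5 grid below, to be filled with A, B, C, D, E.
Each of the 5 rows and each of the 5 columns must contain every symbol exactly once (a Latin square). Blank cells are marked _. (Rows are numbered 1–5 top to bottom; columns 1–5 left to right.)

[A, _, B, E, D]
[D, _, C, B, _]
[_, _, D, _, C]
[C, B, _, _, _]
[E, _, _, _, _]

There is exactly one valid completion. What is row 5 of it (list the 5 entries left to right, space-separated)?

E D A C B

Row 5, column 3: row 5 has {E} and column 3 has {B, C, D}, leaving only A.
Row 5, column 5: row 5 has {A, E} and column 5 has {C, D}, leaving only B.
Row 1, column 2: row 1 has {A, B, D, E} and column 2 has {B}, leaving only C.
Row 5, column 2: row 5 has {A, B, E} and column 2 has {B, C}, leaving only D.
Row 5, column 4: row 5 has {A, B, D, E} and column 4 has {B, E}, leaving only C.
So row 5 reads: E D A C B.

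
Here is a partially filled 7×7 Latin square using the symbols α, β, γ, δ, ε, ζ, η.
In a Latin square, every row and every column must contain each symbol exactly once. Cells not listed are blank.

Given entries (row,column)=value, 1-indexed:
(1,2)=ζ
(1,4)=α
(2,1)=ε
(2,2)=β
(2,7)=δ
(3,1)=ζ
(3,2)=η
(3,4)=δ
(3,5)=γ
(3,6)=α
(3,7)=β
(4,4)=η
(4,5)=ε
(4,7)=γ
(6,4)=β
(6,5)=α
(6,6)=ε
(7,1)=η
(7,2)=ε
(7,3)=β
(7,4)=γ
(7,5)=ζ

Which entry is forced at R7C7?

α

Row 7 already has {β, γ, ε, ζ, η} and column 7 already has {β, γ, δ}, so row 7, column 7 must be α.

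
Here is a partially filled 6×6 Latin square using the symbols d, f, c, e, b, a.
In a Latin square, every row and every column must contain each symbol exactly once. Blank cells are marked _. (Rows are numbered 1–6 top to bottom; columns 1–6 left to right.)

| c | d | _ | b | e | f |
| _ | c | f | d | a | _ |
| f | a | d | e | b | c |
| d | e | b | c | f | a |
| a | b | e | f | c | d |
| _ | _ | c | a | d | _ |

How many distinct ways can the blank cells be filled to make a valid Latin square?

2

Row 1, column 3: eliminating its row and column leaves {a}.
Row 2, column 1: eliminating its row and column leaves {e, b}.
Row 2, column 6: eliminating its row and column leaves {e, b}.
Row 6, column 1: eliminating its row and column leaves {e, b}.
Row 6, column 2: eliminating its row and column leaves {f}.
Row 6, column 6: eliminating its row and column leaves {e, b}.
Enumerating the assignments across these blanks that avoid any row or column repeat gives 2 completions.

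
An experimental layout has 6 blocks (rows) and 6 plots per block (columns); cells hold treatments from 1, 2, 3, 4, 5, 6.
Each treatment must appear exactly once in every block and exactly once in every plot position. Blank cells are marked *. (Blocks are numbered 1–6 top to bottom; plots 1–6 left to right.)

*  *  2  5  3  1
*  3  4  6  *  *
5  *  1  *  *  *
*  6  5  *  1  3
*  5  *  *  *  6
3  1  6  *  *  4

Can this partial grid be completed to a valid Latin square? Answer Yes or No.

No

Block 1, plot 2: block 1 has {1, 2, 3, 5} and plot 2 has {1, 3, 5, 6}, so it must be 4.
Block 1, plot 1: block 1 has {1, 2, 3, 4, 5} and plot 1 has {3, 5}, so it must be 6.
Block 3, plot 2: block 3 has {1, 5} and plot 2 has {1, 3, 4, 5, 6}, so it must be 2.
Now block 3, plot 6: block 3 together with plot 6 already contain {1, 2, 3, 4, 5, 6} — every symbol — so nothing can go there. The grid has no valid completion.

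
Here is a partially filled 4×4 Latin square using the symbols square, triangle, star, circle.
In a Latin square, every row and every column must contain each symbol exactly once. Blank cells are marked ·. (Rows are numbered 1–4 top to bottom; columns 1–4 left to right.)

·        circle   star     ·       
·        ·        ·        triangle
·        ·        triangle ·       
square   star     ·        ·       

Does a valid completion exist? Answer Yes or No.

No

Row 1, column 1: row 1 has {star, circle} and column 1 has {square}, so it must be triangle.
Row 1, column 4: row 1 has {triangle, star, circle} and column 4 has {triangle}, so it must be square.
Row 2, column 2: row 2 has {triangle} and column 2 has {star, circle}, so it must be square.
Now row 3, column 2: row 3 together with column 2 already contain {square, triangle, star, circle} — every symbol — so nothing can go there. The grid has no valid completion.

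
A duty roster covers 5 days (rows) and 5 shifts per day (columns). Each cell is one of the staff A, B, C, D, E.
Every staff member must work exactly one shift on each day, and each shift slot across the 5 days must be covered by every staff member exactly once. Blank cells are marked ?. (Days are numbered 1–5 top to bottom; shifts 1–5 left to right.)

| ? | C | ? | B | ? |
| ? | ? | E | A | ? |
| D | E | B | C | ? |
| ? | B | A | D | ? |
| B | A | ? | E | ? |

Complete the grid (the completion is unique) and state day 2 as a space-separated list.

Day 2, shift 1: day 2 has {A, E} and shift 1 has {B, D}, leaving only C.
Day 2, shift 2: day 2 has {A, C, E} and shift 2 has {A, B, C, E}, leaving only D.
Day 2, shift 5: day 2 has {A, C, D, E} and shift 5 has {}, leaving only B.
So day 2 reads: C D E A B.

C D E A B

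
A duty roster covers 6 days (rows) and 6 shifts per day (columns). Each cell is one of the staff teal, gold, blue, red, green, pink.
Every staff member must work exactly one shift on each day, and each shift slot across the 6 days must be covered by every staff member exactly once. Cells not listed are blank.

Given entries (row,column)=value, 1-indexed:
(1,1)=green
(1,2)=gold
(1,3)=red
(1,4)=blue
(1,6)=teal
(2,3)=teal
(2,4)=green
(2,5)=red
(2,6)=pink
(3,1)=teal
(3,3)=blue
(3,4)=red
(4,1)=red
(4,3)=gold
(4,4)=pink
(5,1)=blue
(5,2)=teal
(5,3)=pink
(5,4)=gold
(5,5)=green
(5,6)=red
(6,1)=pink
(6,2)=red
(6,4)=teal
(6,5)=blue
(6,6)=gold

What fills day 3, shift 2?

pink

Day 1, shift 5: day 1 has {teal, gold, blue, red, green} and shift 5 has {blue, red, green}, leaving only pink.
Day 2, shift 1: day 2 has {teal, red, green, pink} and shift 1 has {teal, blue, red, green, pink}, leaving only gold.
Day 2, shift 2: day 2 has {teal, gold, red, green, pink} and shift 2 has {teal, gold, red}, leaving only blue.
Day 3, shift 5: day 3 has {teal, blue, red} and shift 5 has {blue, red, green, pink}, leaving only gold.
Day 3, shift 6: day 3 has {teal, gold, blue, red} and shift 6 has {teal, gold, red, pink}, leaving only green.
Day 3 already has {teal, gold, blue, red, green} and shift 2 already has {teal, gold, blue, red}, so day 3, shift 2 must be pink.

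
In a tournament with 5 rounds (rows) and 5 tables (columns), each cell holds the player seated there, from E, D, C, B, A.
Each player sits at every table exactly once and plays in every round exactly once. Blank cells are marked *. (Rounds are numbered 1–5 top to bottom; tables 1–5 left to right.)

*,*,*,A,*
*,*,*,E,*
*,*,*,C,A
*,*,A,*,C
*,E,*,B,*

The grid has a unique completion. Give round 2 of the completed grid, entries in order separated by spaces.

C A D E B

Round 4, table 4: round 4 has {C, A} and table 4 has {E, C, B, A}, leaving only D.
Round 4, table 2: round 4 has {D, C, A} and table 2 has {E}, leaving only B.
Round 3, table 2: round 3 has {C, A} and table 2 has {E, B}, leaving only D.
Round 1, table 2: round 1 has {A} and table 2 has {E, D, B}, leaving only C.
Round 2, table 2: round 2 has {E} and table 2 has {E, D, C, B}, leaving only A.
Round 4, table 1: round 4 has {D, C, B, A} and table 1 has {}, leaving only E.
Round 3, table 1: round 3 has {D, C, A} and table 1 has {E}, leaving only B.
Round 1, table 1: round 1 has {C, A} and table 1 has {E, B}, leaving only D.
Round 2, table 1: round 2 has {E, A} and table 1 has {E, D, B}, leaving only C.
Round 3, table 3: round 3 has {D, C, B, A} and table 3 has {A}, leaving only E.
Round 1, table 3: round 1 has {D, C, A} and table 3 has {E, A}, leaving only B.
Round 2, table 3: round 2 has {E, C, A} and table 3 has {E, B, A}, leaving only D.
Round 2, table 5: round 2 has {E, D, C, A} and table 5 has {C, A}, leaving only B.
So round 2 reads: C A D E B.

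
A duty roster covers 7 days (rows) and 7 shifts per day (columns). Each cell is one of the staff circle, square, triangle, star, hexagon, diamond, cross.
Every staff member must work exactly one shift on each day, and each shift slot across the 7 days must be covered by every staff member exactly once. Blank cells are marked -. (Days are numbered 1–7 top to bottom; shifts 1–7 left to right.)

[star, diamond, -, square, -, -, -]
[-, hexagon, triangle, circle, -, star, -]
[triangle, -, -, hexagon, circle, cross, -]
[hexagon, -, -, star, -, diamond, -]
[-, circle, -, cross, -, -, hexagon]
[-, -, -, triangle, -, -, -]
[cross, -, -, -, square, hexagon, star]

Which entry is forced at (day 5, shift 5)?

star

Day 7, shift 2: day 7 has {square, star, hexagon, cross} and shift 2 has {circle, hexagon, diamond}, leaving only triangle.
Day 7, shift 4: day 7 has {square, triangle, star, hexagon, cross} and shift 4 has {circle, square, triangle, star, hexagon, cross}, leaving only diamond.
Day 7, shift 3: day 7 has {square, triangle, star, hexagon, diamond, cross} and shift 3 has {triangle}, leaving only circle.
Day 5, shift 5 is narrowed to {triangle, star, diamond}.
If it were triangle, then day 4, shift 3 would be left with no valid symbol.
If it were diamond, then day 5, shift 3 would be left with no valid symbol.
So day 5, shift 5 must be star.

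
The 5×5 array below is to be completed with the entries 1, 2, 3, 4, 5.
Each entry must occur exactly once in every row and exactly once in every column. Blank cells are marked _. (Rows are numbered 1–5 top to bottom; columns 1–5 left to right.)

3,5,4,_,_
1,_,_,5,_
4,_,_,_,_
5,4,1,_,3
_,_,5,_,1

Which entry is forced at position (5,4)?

4

Row 1, column 5: row 1 has {3, 4, 5} and column 5 has {1, 3}, leaving only 2.
Row 1, column 4: row 1 has {2, 3, 4, 5} and column 4 has {5}, leaving only 1.
Row 2, column 5: row 2 has {1, 5} and column 5 has {1, 2, 3}, leaving only 4.
Row 3, column 5: row 3 has {4} and column 5 has {1, 2, 3, 4}, leaving only 5.
Row 4, column 4: row 4 has {1, 3, 4, 5} and column 4 has {1, 5}, leaving only 2.
Row 3, column 4: row 3 has {4, 5} and column 4 has {1, 2, 5}, leaving only 3.
Row 5 already has {1, 5} and column 4 already has {1, 2, 3, 5}, so row 5, column 4 must be 4.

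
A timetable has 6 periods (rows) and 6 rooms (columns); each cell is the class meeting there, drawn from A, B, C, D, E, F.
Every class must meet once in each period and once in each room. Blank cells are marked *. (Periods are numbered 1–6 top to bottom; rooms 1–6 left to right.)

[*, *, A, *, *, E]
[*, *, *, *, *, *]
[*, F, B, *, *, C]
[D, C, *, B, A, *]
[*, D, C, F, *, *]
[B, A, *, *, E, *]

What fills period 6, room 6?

Period 1, room 2: period 1 has {A, E} and room 2 has {A, C, D, F}, leaving only B.
Period 2, room 2: period 2 has {} and room 2 has {A, B, C, D, F}, leaving only E.
Period 3, room 5: period 3 has {B, C, F} and room 5 has {A, E}, leaving only D.
Period 4, room 6: period 4 has {A, B, C, D} and room 6 has {C, E}, leaving only F.
Period 6 already has {A, B, E} and room 6 already has {C, E, F}, so period 6, room 6 must be D.

D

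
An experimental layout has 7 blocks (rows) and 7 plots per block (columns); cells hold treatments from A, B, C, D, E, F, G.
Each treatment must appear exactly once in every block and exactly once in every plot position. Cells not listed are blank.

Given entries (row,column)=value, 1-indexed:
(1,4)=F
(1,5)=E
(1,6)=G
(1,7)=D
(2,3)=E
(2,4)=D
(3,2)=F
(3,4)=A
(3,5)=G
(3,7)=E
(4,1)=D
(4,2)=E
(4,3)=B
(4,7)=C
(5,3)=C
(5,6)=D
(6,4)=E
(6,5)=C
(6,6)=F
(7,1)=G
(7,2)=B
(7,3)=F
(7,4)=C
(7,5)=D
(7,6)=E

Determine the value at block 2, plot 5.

Block 1, plot 3: block 1 has {D, E, F, G} and plot 3 has {B, C, E, F}, leaving only A.
Block 1, plot 2: block 1 has {A, D, E, F, G} and plot 2 has {B, E, F}, leaving only C.
Block 1, plot 1: block 1 has {A, C, D, E, F, G} and plot 1 has {D, G}, leaving only B.
Block 3, plot 1: block 3 has {A, E, F, G} and plot 1 has {B, D, G}, leaving only C.
Block 3, plot 3: block 3 has {A, C, E, F, G} and plot 3 has {A, B, C, E, F}, leaving only D.
Block 3, plot 6: block 3 has {A, C, D, E, F, G} and plot 6 has {D, E, F, G}, leaving only B.
Block 4, plot 4: block 4 has {B, C, D, E} and plot 4 has {A, C, D, E, F}, leaving only G.
Block 4, plot 6: block 4 has {B, C, D, E, G} and plot 6 has {B, D, E, F, G}, leaving only A.
Block 2, plot 6: block 2 has {D, E} and plot 6 has {A, B, D, E, F, G}, leaving only C.
Block 4, plot 5: block 4 has {A, B, C, D, E, G} and plot 5 has {C, D, E, G}, leaving only F.
Block 5, plot 4: block 5 has {C, D} and plot 4 has {A, C, D, E, F, G}, leaving only B.
Block 5, plot 5: block 5 has {B, C, D} and plot 5 has {C, D, E, F, G}, leaving only A.
Block 2 already has {C, D, E} and plot 5 already has {A, C, D, E, F, G}, so block 2, plot 5 must be B.

B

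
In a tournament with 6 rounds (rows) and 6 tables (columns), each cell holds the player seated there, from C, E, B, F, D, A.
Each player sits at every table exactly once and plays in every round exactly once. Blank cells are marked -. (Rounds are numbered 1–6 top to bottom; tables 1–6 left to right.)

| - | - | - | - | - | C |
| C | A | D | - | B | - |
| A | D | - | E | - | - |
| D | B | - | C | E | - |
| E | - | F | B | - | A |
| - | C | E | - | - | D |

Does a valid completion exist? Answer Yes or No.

No

Round 5, table 2: round 5 together with table 2 already contain {C, E, B, F, D, A} — every symbol — so nothing can go there. The grid has no valid completion.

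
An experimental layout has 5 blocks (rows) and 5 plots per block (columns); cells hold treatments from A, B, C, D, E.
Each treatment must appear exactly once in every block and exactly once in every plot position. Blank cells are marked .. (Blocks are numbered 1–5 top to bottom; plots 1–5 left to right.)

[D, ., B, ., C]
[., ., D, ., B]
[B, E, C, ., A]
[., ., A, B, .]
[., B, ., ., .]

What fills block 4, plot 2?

Block 1, plot 2: block 1 has {B, C, D} and plot 2 has {B, E}, leaving only A.
Block 1, plot 4: block 1 has {A, B, C, D} and plot 4 has {B}, leaving only E.
Block 2, plot 2: block 2 has {B, D} and plot 2 has {A, B, E}, leaving only C.
Block 4 already has {A, B} and plot 2 already has {A, B, C, E}, so block 4, plot 2 must be D.

D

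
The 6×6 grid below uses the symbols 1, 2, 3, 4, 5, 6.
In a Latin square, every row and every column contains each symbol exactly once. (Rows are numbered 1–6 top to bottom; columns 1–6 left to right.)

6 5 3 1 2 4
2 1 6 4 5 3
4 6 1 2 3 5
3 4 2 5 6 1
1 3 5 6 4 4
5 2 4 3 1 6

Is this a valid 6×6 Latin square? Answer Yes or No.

No

Column 6 contains 4 twice (at rows 1 and 5), so it is not a permutation.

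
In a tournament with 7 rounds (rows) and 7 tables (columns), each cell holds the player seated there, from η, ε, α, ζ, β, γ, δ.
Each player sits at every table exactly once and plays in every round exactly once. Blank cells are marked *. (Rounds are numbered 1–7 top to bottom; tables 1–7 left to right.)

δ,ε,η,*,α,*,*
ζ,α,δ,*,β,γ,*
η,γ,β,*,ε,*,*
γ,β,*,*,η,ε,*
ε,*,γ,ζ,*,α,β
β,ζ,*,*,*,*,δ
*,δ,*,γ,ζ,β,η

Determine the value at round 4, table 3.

ζ

Round 1, table 4: round 1 has {η, ε, α, δ} and table 4 has {ζ, γ}, leaving only β.
Round 1, table 6: round 1 has {η, ε, α, β, δ} and table 6 has {ε, α, β, γ}, leaving only ζ.
Round 1, table 7: round 1 has {η, ε, α, ζ, β, δ} and table 7 has {η, β, δ}, leaving only γ.
Round 2, table 7: round 2 has {α, ζ, β, γ, δ} and table 7 has {η, β, γ, δ}, leaving only ε.
Round 2, table 4: round 2 has {ε, α, ζ, β, γ, δ} and table 4 has {ζ, β, γ}, leaving only η.
Round 3, table 6: round 3 has {η, ε, β, γ} and table 6 has {ε, α, ζ, β, γ}, leaving only δ.
Round 3, table 4: round 3 has {η, ε, β, γ, δ} and table 4 has {η, ζ, β, γ}, leaving only α.
Round 3, table 7: round 3 has {η, ε, α, β, γ, δ} and table 7 has {η, ε, β, γ, δ}, leaving only ζ.
Round 4, table 4: round 4 has {η, ε, β, γ} and table 4 has {η, α, ζ, β, γ}, leaving only δ.
Round 4, table 7: round 4 has {η, ε, β, γ, δ} and table 7 has {η, ε, ζ, β, γ, δ}, leaving only α.
Round 4 already has {η, ε, α, β, γ, δ} and table 3 already has {η, β, γ, δ}, so round 4, table 3 must be ζ.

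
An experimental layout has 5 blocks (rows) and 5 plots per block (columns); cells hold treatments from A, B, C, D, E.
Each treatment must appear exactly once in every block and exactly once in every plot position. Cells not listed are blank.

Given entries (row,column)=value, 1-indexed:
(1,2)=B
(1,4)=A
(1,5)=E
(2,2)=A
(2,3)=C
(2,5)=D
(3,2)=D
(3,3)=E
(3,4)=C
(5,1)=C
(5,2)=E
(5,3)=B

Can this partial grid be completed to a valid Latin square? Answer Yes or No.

No

Block 1, plot 1: block 1 has {A, B, E} and plot 1 has {C}, so it must be D.
Now block 1, plot 3: block 1 together with plot 3 already contain {A, B, C, D, E} — every symbol — so nothing can go there. The grid has no valid completion.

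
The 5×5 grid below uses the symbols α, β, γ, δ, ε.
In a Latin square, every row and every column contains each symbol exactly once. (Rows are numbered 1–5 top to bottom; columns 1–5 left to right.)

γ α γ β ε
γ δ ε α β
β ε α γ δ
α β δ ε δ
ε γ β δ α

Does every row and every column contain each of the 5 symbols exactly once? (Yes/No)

No

Row 1 contains γ twice (at columns 1 and 3); row 4 is also not a permutation.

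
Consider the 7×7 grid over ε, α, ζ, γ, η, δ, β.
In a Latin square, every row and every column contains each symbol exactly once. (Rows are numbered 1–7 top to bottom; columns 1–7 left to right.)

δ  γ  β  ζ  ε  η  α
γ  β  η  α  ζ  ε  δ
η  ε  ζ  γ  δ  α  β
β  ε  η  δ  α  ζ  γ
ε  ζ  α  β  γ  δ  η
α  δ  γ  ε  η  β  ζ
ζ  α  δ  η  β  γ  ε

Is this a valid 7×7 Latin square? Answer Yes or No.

Every row is a permutation, but column 3 contains η twice (at rows 2 and 4).

No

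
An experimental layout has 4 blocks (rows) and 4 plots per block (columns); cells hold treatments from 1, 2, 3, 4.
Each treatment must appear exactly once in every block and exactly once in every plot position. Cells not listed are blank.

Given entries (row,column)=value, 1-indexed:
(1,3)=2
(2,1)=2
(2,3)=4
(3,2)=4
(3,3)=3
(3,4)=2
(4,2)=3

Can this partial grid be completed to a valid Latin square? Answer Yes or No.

No

Block 1, plot 2: block 1 has {2} and plot 2 has {3, 4}, so it must be 1.
Now block 2, plot 2: block 2 together with plot 2 already contain {1, 2, 3, 4} — every symbol — so nothing can go there. The grid has no valid completion.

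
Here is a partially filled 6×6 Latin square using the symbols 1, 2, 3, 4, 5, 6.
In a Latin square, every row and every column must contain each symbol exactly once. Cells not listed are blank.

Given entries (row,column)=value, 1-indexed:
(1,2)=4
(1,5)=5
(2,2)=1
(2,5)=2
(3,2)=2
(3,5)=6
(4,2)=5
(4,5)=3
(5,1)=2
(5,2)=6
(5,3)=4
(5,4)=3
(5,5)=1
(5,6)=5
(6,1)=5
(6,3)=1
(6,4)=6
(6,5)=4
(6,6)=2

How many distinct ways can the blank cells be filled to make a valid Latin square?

Row 1, column 1: eliminating its row and column leaves {1, 3, 6}.
Row 1, column 3: eliminating its row and column leaves {2, 3, 6}.
Row 1, column 4: eliminating its row and column leaves {1, 2}.
Row 1, column 6: eliminating its row and column leaves {1, 3, 6}.
Row 2, column 1: eliminating its row and column leaves {3, 4, 6}.
Row 2, column 3: eliminating its row and column leaves {3, 5, 6}.
Row 2, column 4: eliminating its row and column leaves {4, 5}.
Row 2, column 6: eliminating its row and column leaves {3, 4, 6}.
Row 3, column 1: eliminating its row and column leaves {1, 3, 4}.
Row 3, column 3: eliminating its row and column leaves {3, 5}.
Row 3, column 4: eliminating its row and column leaves {1, 4, 5}.
Row 3, column 6: eliminating its row and column leaves {1, 3, 4}.
Row 4, column 1: eliminating its row and column leaves {1, 4, 6}.
Row 4, column 3: eliminating its row and column leaves {2, 6}.
Row 4, column 4: eliminating its row and column leaves {1, 2, 4}.
Row 4, column 6: eliminating its row and column leaves {1, 4, 6}.
Row 6, column 2: eliminating its row and column leaves {3}.
Enumerating the assignments across these blanks that avoid any row or column repeat gives 20 completions.

20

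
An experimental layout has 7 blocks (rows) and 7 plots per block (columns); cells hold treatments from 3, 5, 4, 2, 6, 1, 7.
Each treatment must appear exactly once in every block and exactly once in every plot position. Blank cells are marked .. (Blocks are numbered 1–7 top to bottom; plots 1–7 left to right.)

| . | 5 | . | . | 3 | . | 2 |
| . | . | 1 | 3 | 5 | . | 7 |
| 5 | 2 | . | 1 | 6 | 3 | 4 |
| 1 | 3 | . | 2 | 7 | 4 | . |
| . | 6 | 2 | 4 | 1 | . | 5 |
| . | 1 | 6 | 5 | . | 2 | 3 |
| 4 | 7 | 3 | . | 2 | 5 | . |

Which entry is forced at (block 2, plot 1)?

Block 2, plot 2: block 2 has {3, 5, 1, 7} and plot 2 has {3, 5, 2, 6, 1, 7}, leaving only 4.
Block 2, plot 6: block 2 has {3, 5, 4, 1, 7} and plot 6 has {3, 5, 4, 2}, leaving only 6.
Block 2 already has {3, 5, 4, 6, 1, 7} and plot 1 already has {5, 4, 1}, so block 2, plot 1 must be 2.

2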